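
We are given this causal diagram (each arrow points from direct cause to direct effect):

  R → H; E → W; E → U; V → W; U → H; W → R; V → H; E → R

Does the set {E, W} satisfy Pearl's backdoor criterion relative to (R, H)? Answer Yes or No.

Yes

Backdoor paths from R to H (paths whose first edge points into R):
  P1: R <- E -> W <- V -> H
  P2: R <- E -> U -> H
  P3: R <- W <- V -> H
  P4: R <- W <- E -> U -> H
Condition 1 (no descendant of R in the set): holds — descendants of R are {H}; none are in {E, W}.
Condition 2 (every backdoor path blocked by {E, W}):
  P1: blocked at fork node E ∈ conditioning set.
  P2: blocked at fork node E ∈ conditioning set.
  P3: blocked at chain node W ∈ conditioning set.
  P4: blocked at chain node W ∈ conditioning set.
{E, W} satisfies the backdoor criterion.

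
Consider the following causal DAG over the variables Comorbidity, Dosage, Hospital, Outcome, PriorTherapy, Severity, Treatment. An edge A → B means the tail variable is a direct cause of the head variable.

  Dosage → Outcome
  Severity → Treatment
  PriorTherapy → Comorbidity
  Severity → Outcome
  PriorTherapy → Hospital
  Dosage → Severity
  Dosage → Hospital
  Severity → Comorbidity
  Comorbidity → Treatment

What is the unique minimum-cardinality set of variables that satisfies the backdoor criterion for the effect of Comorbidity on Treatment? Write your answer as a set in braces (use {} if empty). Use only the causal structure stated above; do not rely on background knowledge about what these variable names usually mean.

{Severity}

Variables eligible for adjustment (non-descendants of Comorbidity, excluding Comorbidity and Treatment): {Dosage, Hospital, Outcome, PriorTherapy, Severity}.
Backdoor paths from Comorbidity to Treatment:
  P1: Comorbidity <- PriorTherapy -> Hospital <- Dosage -> Severity -> Treatment
  P2: Comorbidity <- PriorTherapy -> Hospital <- Dosage -> Outcome <- Severity -> Treatment
  P3: Comorbidity <- Severity -> Treatment
The empty set is not sufficient: P3 (Comorbidity <- Severity -> Treatment) has no collider blocking it and no conditioned non-collider, so it is open.
Try {Severity}:
  P1: blocked at collider Hospital (neither it nor any descendant is in the conditioning set).
  P2: blocked at collider Hospital (neither it nor any descendant is in the conditioning set).
  P3: blocked at fork node Severity ∈ conditioning set.
{Severity} contains no descendant of Comorbidity and blocks every backdoor path.
No other singleton works — e.g. {Dosage} leaves P3 open — so {Severity} is the unique smallest valid adjustment set.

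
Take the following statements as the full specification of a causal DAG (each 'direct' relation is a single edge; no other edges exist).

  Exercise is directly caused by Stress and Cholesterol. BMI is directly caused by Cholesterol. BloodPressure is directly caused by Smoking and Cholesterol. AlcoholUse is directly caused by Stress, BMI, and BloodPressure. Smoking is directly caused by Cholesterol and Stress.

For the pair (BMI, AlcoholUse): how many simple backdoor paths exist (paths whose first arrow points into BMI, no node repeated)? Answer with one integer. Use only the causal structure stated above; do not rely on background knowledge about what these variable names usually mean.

A backdoor path from BMI to AlcoholUse is any simple undirected path whose first edge points into BMI (i.e. leaves BMI via a parent).
Parents of BMI: {Cholesterol}.
Enumerating:
  P1: BMI <- Cholesterol -> Smoking <- Stress -> AlcoholUse
  P2: BMI <- Cholesterol -> Smoking -> BloodPressure -> AlcoholUse
  P3: BMI <- Cholesterol -> Exercise <- Stress -> Smoking -> BloodPressure -> AlcoholUse
  P4: BMI <- Cholesterol -> Exercise <- Stress -> AlcoholUse
  P5: BMI <- Cholesterol -> BloodPressure <- Smoking <- Stress -> AlcoholUse
  P6: BMI <- Cholesterol -> BloodPressure -> AlcoholUse
That exhausts the simple backdoor paths. Count: 6.

6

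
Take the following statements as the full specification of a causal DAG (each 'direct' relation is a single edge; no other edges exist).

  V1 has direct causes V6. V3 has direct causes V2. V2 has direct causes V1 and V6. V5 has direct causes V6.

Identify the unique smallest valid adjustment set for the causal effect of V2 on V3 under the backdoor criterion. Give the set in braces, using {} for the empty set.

{}

Variables eligible for adjustment (non-descendants of V2, excluding V2 and V3): {V1, V5, V6}.
Backdoor paths from V2 to V3:
  (none)
With no backdoor paths the empty set already satisfies the criterion, and it is trivially minimal.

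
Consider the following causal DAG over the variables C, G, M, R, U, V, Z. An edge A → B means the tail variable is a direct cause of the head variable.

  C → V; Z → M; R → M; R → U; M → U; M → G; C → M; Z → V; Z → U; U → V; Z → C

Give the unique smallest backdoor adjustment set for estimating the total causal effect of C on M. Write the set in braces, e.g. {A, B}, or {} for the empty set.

Variables eligible for adjustment (non-descendants of C, excluding C and M): {R, Z}.
Backdoor paths from C to M:
  P1: C <- Z -> M
  P2: C <- Z -> U <- R -> M
  P3: C <- Z -> U <- M
  P4: C <- Z -> V <- U <- R -> M
  P5: C <- Z -> V <- U <- M
The empty set is not sufficient: P1 (C <- Z -> M) has no collider blocking it and no conditioned non-collider, so it is open.
Try {Z}:
  P1: blocked at fork node Z ∈ conditioning set.
  P2: blocked at fork node Z ∈ conditioning set.
  P3: blocked at fork node Z ∈ conditioning set.
  P4: blocked at fork node Z ∈ conditioning set.
  P5: blocked at fork node Z ∈ conditioning set.
{Z} contains no descendant of C and blocks every backdoor path.
No other singleton works — e.g. {R} leaves P1 open — so {Z} is the unique smallest valid adjustment set.

{Z}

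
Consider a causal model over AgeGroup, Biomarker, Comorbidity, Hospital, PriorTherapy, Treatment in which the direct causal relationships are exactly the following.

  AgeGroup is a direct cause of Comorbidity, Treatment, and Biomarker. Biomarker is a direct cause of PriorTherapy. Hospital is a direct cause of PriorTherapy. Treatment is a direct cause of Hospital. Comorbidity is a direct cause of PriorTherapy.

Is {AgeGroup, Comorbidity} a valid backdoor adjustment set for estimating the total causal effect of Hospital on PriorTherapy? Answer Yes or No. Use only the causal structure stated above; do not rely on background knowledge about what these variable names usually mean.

Backdoor paths from Hospital to PriorTherapy (paths whose first edge points into Hospital):
  P1: Hospital <- Treatment <- AgeGroup -> Biomarker -> PriorTherapy
  P2: Hospital <- Treatment <- AgeGroup -> Comorbidity -> PriorTherapy
Condition 1 (no descendant of Hospital in the set): holds — descendants of Hospital are {PriorTherapy}; none are in {AgeGroup, Comorbidity}.
Condition 2 (every backdoor path blocked by {AgeGroup, Comorbidity}):
  P1: blocked at fork node AgeGroup ∈ conditioning set.
  P2: blocked at fork node AgeGroup ∈ conditioning set.
{AgeGroup, Comorbidity} satisfies the backdoor criterion.

Yes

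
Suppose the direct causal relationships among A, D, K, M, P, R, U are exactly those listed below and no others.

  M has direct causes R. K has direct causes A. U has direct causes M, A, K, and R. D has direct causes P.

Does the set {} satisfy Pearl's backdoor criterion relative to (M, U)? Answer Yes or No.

No

Backdoor paths from M to U (paths whose first edge points into M):
  P1: M <- R -> U
Condition 1 (no descendant of M in the set): holds — descendants of M are {U}; none are in {}.
Condition 2 (every backdoor path blocked by {}):
  P1: open — no interior node is in the conditioning set.
{} does not satisfy the backdoor criterion.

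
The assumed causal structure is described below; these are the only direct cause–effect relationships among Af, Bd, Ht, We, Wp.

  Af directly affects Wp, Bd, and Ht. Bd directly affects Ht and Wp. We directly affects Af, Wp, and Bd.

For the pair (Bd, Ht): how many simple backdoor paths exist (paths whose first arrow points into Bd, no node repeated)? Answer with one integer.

3

A backdoor path from Bd to Ht is any simple undirected path whose first edge points into Bd (i.e. leaves Bd via a parent).
Parents of Bd: {Af, We}.
Enumerating:
  P1: Bd <- We -> Af -> Ht
  P2: Bd <- We -> Wp <- Af -> Ht
  P3: Bd <- Af -> Ht
That exhausts the simple backdoor paths. Count: 3.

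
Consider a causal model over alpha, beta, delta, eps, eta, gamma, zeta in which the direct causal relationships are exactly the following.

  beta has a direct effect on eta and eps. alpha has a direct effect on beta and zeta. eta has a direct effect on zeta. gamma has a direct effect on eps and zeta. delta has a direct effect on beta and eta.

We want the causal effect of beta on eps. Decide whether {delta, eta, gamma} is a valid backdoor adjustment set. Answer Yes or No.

No

Backdoor paths from beta to eps (paths whose first edge points into beta):
  P1: beta <- alpha -> zeta <- gamma -> eps
  P2: beta <- delta -> eta -> zeta <- gamma -> eps
Condition 1 (no descendant of beta in the set): FAILS — eta is a descendant of beta.
Condition 2 (every backdoor path blocked by {delta, eta, gamma}):
  P1: blocked at collider zeta (neither it nor any descendant is in the conditioning set).
  P2: blocked at fork node delta ∈ conditioning set.
{delta, eta, gamma} does not satisfy the backdoor criterion.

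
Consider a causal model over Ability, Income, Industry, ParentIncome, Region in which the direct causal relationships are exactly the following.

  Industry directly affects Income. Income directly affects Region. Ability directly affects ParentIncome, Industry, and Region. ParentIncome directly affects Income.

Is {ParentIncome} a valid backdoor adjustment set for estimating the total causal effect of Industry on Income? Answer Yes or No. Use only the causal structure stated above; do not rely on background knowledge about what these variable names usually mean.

Yes

Backdoor paths from Industry to Income (paths whose first edge points into Industry):
  P1: Industry <- Ability -> ParentIncome -> Income
  P2: Industry <- Ability -> Region <- Income
Condition 1 (no descendant of Industry in the set): holds — descendants of Industry are {Income, Region}; none are in {ParentIncome}.
Condition 2 (every backdoor path blocked by {ParentIncome}):
  P1: blocked at chain node ParentIncome ∈ conditioning set.
  P2: blocked at collider Region (neither it nor any descendant is in the conditioning set).
{ParentIncome} satisfies the backdoor criterion.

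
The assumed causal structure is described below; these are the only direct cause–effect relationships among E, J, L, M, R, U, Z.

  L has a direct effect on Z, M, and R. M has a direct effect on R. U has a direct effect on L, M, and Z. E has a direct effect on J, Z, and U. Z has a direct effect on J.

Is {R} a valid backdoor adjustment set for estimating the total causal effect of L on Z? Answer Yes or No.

No

Backdoor paths from L to Z (paths whose first edge points into L):
  P1: L <- U <- E -> Z
  P2: L <- U <- E -> J <- Z
  P3: L <- U -> Z
Condition 1 (no descendant of L in the set): FAILS — R is a descendant of L.
Condition 2 (every backdoor path blocked by {R}):
  P1: open — no interior node is in the conditioning set.
  P2: blocked at collider J (neither it nor any descendant is in the conditioning set).
  P3: open — no interior node is in the conditioning set.
{R} does not satisfy the backdoor criterion.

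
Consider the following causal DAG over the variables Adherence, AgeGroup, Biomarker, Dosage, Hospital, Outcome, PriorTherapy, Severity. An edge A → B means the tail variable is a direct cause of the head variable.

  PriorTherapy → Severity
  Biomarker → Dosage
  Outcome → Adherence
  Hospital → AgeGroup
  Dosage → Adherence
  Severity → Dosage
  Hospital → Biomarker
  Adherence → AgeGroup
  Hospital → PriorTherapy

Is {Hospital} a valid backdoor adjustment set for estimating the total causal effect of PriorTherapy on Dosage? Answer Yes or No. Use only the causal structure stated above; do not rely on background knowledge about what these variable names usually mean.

Yes

Backdoor paths from PriorTherapy to Dosage (paths whose first edge points into PriorTherapy):
  P1: PriorTherapy <- Hospital -> Biomarker -> Dosage
  P2: PriorTherapy <- Hospital -> AgeGroup <- Adherence <- Dosage
Condition 1 (no descendant of PriorTherapy in the set): holds — descendants of PriorTherapy are {Adherence, AgeGroup, Dosage, Severity}; none are in {Hospital}.
Condition 2 (every backdoor path blocked by {Hospital}):
  P1: blocked at fork node Hospital ∈ conditioning set.
  P2: blocked at fork node Hospital ∈ conditioning set.
{Hospital} satisfies the backdoor criterion.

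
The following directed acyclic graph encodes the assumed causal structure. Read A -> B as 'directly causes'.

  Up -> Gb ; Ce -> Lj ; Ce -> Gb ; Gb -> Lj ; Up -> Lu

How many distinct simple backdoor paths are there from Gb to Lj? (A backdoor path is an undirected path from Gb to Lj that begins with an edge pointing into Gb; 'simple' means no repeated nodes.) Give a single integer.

1

A backdoor path from Gb to Lj is any simple undirected path whose first edge points into Gb (i.e. leaves Gb via a parent).
Parents of Gb: {Ce, Up}.
Enumerating:
  P1: Gb <- Ce -> Lj
That exhausts the simple backdoor paths. Count: 1.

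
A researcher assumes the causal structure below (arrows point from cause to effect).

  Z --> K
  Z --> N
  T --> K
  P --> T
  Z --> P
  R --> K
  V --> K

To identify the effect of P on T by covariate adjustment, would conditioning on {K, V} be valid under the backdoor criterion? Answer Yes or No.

No

Backdoor paths from P to T (paths whose first edge points into P):
  P1: P <- Z -> K <- T
Condition 1 (no descendant of P in the set): FAILS — K is a descendant of P.
Condition 2 (every backdoor path blocked by {K, V}):
  P1: open — collider(s) K are conditioned on (or have a conditioned descendant) and no non-collider on the path is in the set.
{K, V} does not satisfy the backdoor criterion.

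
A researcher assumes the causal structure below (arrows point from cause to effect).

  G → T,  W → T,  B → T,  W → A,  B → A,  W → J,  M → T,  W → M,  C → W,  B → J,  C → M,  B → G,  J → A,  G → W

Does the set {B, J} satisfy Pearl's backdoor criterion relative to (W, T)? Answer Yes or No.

No

Backdoor paths from W to T (paths whose first edge points into W):
  P1: W <- C -> M -> T
  P2: W <- G <- B -> T
  P3: W <- G -> T
Condition 1 (no descendant of W in the set): FAILS — J is a descendant of W.
Condition 2 (every backdoor path blocked by {B, J}):
  P1: open — no interior node is in the conditioning set.
  P2: blocked at fork node B ∈ conditioning set.
  P3: open — no interior node is in the conditioning set.
{B, J} does not satisfy the backdoor criterion.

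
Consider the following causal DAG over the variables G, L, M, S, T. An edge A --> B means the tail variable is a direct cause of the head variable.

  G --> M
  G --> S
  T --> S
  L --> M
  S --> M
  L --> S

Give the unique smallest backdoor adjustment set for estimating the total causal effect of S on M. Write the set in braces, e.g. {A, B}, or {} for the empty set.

{G, L}

Variables eligible for adjustment (non-descendants of S, excluding S and M): {G, L, T}.
Backdoor paths from S to M:
  P1: S <- G -> M
  P2: S <- L -> M
The empty set is not sufficient: P1 (S <- G -> M) has no collider blocking it and no conditioned non-collider, so it is open.
Try {G, L}:
  P1: blocked at fork node G ∈ conditioning set.
  P2: blocked at fork node L ∈ conditioning set.
{G, L} contains no descendant of S and blocks every backdoor path.
Every element of {G, L} is needed (dropping G leaves P1 open; dropping L leaves P2 open), so no proper subset is valid.
Among all size-2 subsets of the eligible variables, only {G, L} blocks every backdoor path, so it is the unique smallest valid adjustment set.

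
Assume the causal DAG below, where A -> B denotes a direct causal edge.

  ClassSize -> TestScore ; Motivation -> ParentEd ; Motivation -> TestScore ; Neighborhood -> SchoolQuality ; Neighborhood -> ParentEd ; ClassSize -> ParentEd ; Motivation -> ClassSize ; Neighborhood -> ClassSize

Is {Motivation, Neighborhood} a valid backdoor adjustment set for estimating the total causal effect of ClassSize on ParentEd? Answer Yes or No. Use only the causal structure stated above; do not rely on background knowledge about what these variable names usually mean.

Yes

Backdoor paths from ClassSize to ParentEd (paths whose first edge points into ClassSize):
  P1: ClassSize <- Motivation -> ParentEd
  P2: ClassSize <- Neighborhood -> ParentEd
Condition 1 (no descendant of ClassSize in the set): holds — descendants of ClassSize are {ParentEd, TestScore}; none are in {Motivation, Neighborhood}.
Condition 2 (every backdoor path blocked by {Motivation, Neighborhood}):
  P1: blocked at fork node Motivation ∈ conditioning set.
  P2: blocked at fork node Neighborhood ∈ conditioning set.
{Motivation, Neighborhood} satisfies the backdoor criterion.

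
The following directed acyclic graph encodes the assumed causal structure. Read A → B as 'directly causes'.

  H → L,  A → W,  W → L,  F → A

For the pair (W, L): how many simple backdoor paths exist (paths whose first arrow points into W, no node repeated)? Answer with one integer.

0

A backdoor path from W to L is any simple undirected path whose first edge points into W (i.e. leaves W via a parent).
Parents of W: {A}.
No simple path from any parent of W reaches L without revisiting W, so there are no backdoor paths.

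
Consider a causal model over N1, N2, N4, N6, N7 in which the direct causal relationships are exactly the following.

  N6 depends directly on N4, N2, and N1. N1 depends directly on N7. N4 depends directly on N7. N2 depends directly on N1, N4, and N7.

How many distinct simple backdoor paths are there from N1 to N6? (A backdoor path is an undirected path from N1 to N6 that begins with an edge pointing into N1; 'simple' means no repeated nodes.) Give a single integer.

A backdoor path from N1 to N6 is any simple undirected path whose first edge points into N1 (i.e. leaves N1 via a parent).
Parents of N1: {N7}.
Enumerating:
  P1: N1 <- N7 -> N4 -> N2 -> N6
  P2: N1 <- N7 -> N4 -> N6
  P3: N1 <- N7 -> N2 <- N4 -> N6
  P4: N1 <- N7 -> N2 -> N6
That exhausts the simple backdoor paths. Count: 4.

4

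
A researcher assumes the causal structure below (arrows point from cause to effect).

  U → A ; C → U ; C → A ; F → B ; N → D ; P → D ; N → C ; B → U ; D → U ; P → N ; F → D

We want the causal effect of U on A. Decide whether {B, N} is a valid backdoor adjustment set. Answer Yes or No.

Backdoor paths from U to A (paths whose first edge points into U):
  P1: U <- B <- F -> D <- P -> N -> C -> A
  P2: U <- B <- F -> D <- N -> C -> A
  P3: U <- D <- P -> N -> C -> A
  P4: U <- D <- N -> C -> A
  P5: U <- C -> A
Condition 1 (no descendant of U in the set): holds — descendants of U are {A}; none are in {B, N}.
Condition 2 (every backdoor path blocked by {B, N}):
  P1: blocked at chain node B ∈ conditioning set.
  P2: blocked at chain node B ∈ conditioning set.
  P3: blocked at chain node N ∈ conditioning set.
  P4: blocked at fork node N ∈ conditioning set.
  P5: open — no interior node is in the conditioning set.
{B, N} does not satisfy the backdoor criterion.

No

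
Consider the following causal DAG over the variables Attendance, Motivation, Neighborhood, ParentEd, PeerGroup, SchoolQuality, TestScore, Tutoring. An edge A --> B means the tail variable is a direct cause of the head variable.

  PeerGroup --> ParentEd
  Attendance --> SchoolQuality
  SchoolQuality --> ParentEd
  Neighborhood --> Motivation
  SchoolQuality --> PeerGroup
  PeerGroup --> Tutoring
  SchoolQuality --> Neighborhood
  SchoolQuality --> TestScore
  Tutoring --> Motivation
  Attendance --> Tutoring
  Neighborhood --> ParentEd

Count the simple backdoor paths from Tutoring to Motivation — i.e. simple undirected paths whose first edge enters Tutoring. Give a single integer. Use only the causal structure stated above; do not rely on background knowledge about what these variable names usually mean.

7

A backdoor path from Tutoring to Motivation is any simple undirected path whose first edge points into Tutoring (i.e. leaves Tutoring via a parent).
Parents of Tutoring: {Attendance, PeerGroup}.
Enumerating:
  P1: Tutoring <- Attendance -> SchoolQuality -> Neighborhood -> Motivation
  P2: Tutoring <- Attendance -> SchoolQuality -> PeerGroup -> ParentEd <- Neighborhood -> Motivation
  P3: Tutoring <- Attendance -> SchoolQuality -> ParentEd <- Neighborhood -> Motivation
  P4: Tutoring <- PeerGroup <- SchoolQuality -> Neighborhood -> Motivation
  P5: Tutoring <- PeerGroup <- SchoolQuality -> ParentEd <- Neighborhood -> Motivation
  P6: Tutoring <- PeerGroup -> ParentEd <- SchoolQuality -> Neighborhood -> Motivation
  P7: Tutoring <- PeerGroup -> ParentEd <- Neighborhood -> Motivation
That exhausts the simple backdoor paths. Count: 7.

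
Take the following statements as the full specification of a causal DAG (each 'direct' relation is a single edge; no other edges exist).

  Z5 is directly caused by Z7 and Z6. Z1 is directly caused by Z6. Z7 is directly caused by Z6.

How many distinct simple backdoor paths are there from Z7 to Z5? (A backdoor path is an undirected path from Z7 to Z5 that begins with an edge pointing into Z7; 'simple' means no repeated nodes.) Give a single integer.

A backdoor path from Z7 to Z5 is any simple undirected path whose first edge points into Z7 (i.e. leaves Z7 via a parent).
Parents of Z7: {Z6}.
Enumerating:
  P1: Z7 <- Z6 -> Z5
That exhausts the simple backdoor paths. Count: 1.

1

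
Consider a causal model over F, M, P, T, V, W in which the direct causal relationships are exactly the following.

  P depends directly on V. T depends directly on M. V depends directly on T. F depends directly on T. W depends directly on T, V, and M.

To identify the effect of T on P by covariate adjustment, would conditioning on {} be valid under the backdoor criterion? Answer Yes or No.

Backdoor paths from T to P (paths whose first edge points into T):
  P1: T <- M -> W <- V -> P
Condition 1 (no descendant of T in the set): holds — descendants of T are {F, P, V, W}; none are in {}.
Condition 2 (every backdoor path blocked by {}):
  P1: blocked at collider W (neither it nor any descendant is in the conditioning set).
{} satisfies the backdoor criterion.

Yes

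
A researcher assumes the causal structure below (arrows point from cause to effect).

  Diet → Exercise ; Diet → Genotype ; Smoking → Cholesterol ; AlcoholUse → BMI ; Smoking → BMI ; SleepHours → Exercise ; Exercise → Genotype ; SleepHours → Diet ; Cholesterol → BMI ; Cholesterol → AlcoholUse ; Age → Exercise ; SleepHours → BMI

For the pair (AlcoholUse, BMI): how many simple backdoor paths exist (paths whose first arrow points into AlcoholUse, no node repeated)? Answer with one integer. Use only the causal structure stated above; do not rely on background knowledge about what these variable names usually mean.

A backdoor path from AlcoholUse to BMI is any simple undirected path whose first edge points into AlcoholUse (i.e. leaves AlcoholUse via a parent).
Parents of AlcoholUse: {Cholesterol}.
Enumerating:
  P1: AlcoholUse <- Cholesterol <- Smoking -> BMI
  P2: AlcoholUse <- Cholesterol -> BMI
That exhausts the simple backdoor paths. Count: 2.

2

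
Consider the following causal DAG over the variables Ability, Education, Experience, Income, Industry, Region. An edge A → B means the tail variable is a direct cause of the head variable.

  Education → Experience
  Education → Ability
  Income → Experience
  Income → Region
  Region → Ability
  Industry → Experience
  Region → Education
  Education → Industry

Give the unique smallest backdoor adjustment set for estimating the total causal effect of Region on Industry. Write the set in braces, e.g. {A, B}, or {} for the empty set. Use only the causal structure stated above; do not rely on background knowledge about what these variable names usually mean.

Variables eligible for adjustment (non-descendants of Region, excluding Region and Industry): {Income}.
Backdoor paths from Region to Industry:
  P1: Region <- Income -> Experience <- Education -> Industry
  P2: Region <- Income -> Experience <- Industry
Each backdoor path contains an unconditioned collider, so every path is already blocked with the empty conditioning set:
  P1: blocked at collider Experience (neither it nor any descendant is in the conditioning set).
  P2: blocked at collider Experience (neither it nor any descendant is in the conditioning set).
The empty set is therefore the unique smallest valid set.

{}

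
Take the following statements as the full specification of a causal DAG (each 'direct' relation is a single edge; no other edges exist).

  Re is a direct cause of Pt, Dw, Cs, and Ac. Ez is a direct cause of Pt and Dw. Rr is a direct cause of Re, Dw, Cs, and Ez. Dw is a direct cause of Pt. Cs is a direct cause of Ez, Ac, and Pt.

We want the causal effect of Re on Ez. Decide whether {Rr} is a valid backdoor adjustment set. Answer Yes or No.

Backdoor paths from Re to Ez (paths whose first edge points into Re):
  P1: Re <- Rr -> Cs -> Ez
  P2: Re <- Rr -> Cs -> Pt <- Ez
  P3: Re <- Rr -> Cs -> Pt <- Dw <- Ez
  P4: Re <- Rr -> Ez
  P5: Re <- Rr -> Dw <- Ez
  P6: Re <- Rr -> Dw -> Pt <- Cs -> Ez
  P7: Re <- Rr -> Dw -> Pt <- Ez
Condition 1 (no descendant of Re in the set): holds — descendants of Re are {Ac, Cs, Dw, Ez, Pt}; none are in {Rr}.
Condition 2 (every backdoor path blocked by {Rr}):
  P1: blocked at fork node Rr ∈ conditioning set.
  P2: blocked at fork node Rr ∈ conditioning set.
  P3: blocked at fork node Rr ∈ conditioning set.
  P4: blocked at fork node Rr ∈ conditioning set.
  P5: blocked at fork node Rr ∈ conditioning set.
  P6: blocked at fork node Rr ∈ conditioning set.
  P7: blocked at fork node Rr ∈ conditioning set.
{Rr} satisfies the backdoor criterion.

Yes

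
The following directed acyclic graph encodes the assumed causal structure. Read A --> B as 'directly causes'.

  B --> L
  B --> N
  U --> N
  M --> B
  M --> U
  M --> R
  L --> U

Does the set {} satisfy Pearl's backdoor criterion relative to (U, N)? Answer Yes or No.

No

Backdoor paths from U to N (paths whose first edge points into U):
  P1: U <- M -> B -> N
  P2: U <- L <- B -> N
Condition 1 (no descendant of U in the set): holds — descendants of U are {N}; none are in {}.
Condition 2 (every backdoor path blocked by {}):
  P1: open — no interior node is in the conditioning set.
  P2: open — no interior node is in the conditioning set.
{} does not satisfy the backdoor criterion.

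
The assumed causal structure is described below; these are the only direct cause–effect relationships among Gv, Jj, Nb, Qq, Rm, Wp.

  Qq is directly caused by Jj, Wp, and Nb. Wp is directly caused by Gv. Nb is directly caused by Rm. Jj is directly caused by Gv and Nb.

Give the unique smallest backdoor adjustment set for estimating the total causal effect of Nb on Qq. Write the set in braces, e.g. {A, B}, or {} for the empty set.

Variables eligible for adjustment (non-descendants of Nb, excluding Nb and Qq): {Gv, Rm, Wp}.
Backdoor paths from Nb to Qq:
  (none)
With no backdoor paths the empty set already satisfies the criterion, and it is trivially minimal.

{}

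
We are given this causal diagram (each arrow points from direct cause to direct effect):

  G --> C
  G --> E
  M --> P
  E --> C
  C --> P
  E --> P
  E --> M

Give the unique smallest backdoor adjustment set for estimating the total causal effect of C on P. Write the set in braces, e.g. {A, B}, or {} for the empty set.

{E}

Variables eligible for adjustment (non-descendants of C, excluding C and P): {E, G, M}.
Backdoor paths from C to P:
  P1: C <- G -> E -> M -> P
  P2: C <- G -> E -> P
  P3: C <- E -> M -> P
  P4: C <- E -> P
The empty set is not sufficient: P1 (C <- G -> E -> M -> P) has no collider blocking it and no conditioned non-collider, so it is open.
Try {E}:
  P1: blocked at chain node E ∈ conditioning set.
  P2: blocked at chain node E ∈ conditioning set.
  P3: blocked at fork node E ∈ conditioning set.
  P4: blocked at fork node E ∈ conditioning set.
{E} contains no descendant of C and blocks every backdoor path.
No other singleton works — e.g. {G} leaves P3 open — so {E} is the unique smallest valid adjustment set.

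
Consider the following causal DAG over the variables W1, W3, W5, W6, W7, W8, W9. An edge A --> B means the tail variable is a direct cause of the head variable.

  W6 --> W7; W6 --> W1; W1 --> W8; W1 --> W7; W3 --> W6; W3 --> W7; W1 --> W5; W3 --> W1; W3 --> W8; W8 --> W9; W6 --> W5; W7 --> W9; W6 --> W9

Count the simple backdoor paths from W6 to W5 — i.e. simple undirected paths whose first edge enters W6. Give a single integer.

A backdoor path from W6 to W5 is any simple undirected path whose first edge points into W6 (i.e. leaves W6 via a parent).
Parents of W6: {W3}.
Enumerating:
  P1: W6 <- W3 -> W1 -> W5
  P2: W6 <- W3 -> W8 <- W1 -> W5
  P3: W6 <- W3 -> W8 -> W9 <- W7 <- W1 -> W5
  P4: W6 <- W3 -> W7 <- W1 -> W5
  P5: W6 <- W3 -> W7 -> W9 <- W8 <- W1 -> W5
That exhausts the simple backdoor paths. Count: 5.

5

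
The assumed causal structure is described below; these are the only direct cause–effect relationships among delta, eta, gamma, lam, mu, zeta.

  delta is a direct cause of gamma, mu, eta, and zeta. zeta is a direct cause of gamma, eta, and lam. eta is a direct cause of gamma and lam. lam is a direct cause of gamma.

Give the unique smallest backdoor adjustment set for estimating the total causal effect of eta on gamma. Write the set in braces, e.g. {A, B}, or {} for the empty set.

{delta, zeta}

Variables eligible for adjustment (non-descendants of eta, excluding eta and gamma): {delta, mu, zeta}.
Backdoor paths from eta to gamma:
  P1: eta <- delta -> zeta -> lam -> gamma
  P2: eta <- delta -> zeta -> gamma
  P3: eta <- delta -> gamma
  P4: eta <- zeta <- delta -> gamma
  P5: eta <- zeta -> lam -> gamma
  P6: eta <- zeta -> gamma
The empty set is not sufficient: P1 (eta <- delta -> zeta -> lam -> gamma) has no collider blocking it and no conditioned non-collider, so it is open.
Try {delta, zeta}:
  P1: blocked at fork node delta ∈ conditioning set.
  P2: blocked at fork node delta ∈ conditioning set.
  P3: blocked at fork node delta ∈ conditioning set.
  P4: blocked at chain node zeta ∈ conditioning set.
  P5: blocked at fork node zeta ∈ conditioning set.
  P6: blocked at fork node zeta ∈ conditioning set.
{delta, zeta} contains no descendant of eta and blocks every backdoor path.
Every element of {delta, zeta} is needed (dropping delta leaves P3 open; dropping zeta leaves P5 open), so no proper subset is valid.
Among all size-2 subsets of the eligible variables, only {delta, zeta} blocks every backdoor path, so it is the unique smallest valid adjustment set.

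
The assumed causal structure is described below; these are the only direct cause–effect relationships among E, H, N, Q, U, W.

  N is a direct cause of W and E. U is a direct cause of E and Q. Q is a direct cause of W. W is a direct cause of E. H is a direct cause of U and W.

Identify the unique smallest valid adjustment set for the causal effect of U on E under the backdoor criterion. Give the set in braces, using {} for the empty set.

{H}

Variables eligible for adjustment (non-descendants of U, excluding U and E): {H, N}.
Backdoor paths from U to E:
  P1: U <- H -> W <- N -> E
  P2: U <- H -> W -> E
The empty set is not sufficient: P2 (U <- H -> W -> E) has no collider blocking it and no conditioned non-collider, so it is open.
Try {H}:
  P1: blocked at fork node H ∈ conditioning set.
  P2: blocked at fork node H ∈ conditioning set.
{H} contains no descendant of U and blocks every backdoor path.
No other singleton works — e.g. {N} leaves P2 open — so {H} is the unique smallest valid adjustment set.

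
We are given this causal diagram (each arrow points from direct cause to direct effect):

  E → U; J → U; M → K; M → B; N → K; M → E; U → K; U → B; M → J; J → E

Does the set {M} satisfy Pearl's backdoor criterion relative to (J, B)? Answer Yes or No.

Backdoor paths from J to B (paths whose first edge points into J):
  P1: J <- M -> E -> U -> B
  P2: J <- M -> B
  P3: J <- M -> K <- U -> B
Condition 1 (no descendant of J in the set): holds — descendants of J are {B, E, K, U}; none are in {M}.
Condition 2 (every backdoor path blocked by {M}):
  P1: blocked at fork node M ∈ conditioning set.
  P2: blocked at fork node M ∈ conditioning set.
  P3: blocked at fork node M ∈ conditioning set.
{M} satisfies the backdoor criterion.

Yes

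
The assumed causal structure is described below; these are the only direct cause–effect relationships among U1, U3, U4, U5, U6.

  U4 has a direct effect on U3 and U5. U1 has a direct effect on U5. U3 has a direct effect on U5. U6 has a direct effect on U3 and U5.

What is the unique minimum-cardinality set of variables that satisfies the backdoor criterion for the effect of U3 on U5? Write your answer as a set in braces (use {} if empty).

{U4, U6}

Variables eligible for adjustment (non-descendants of U3, excluding U3 and U5): {U1, U4, U6}.
Backdoor paths from U3 to U5:
  P1: U3 <- U4 -> U5
  P2: U3 <- U6 -> U5
The empty set is not sufficient: P1 (U3 <- U4 -> U5) has no collider blocking it and no conditioned non-collider, so it is open.
Try {U4, U6}:
  P1: blocked at fork node U4 ∈ conditioning set.
  P2: blocked at fork node U6 ∈ conditioning set.
{U4, U6} contains no descendant of U3 and blocks every backdoor path.
Every element of {U4, U6} is needed (dropping U4 leaves P1 open; dropping U6 leaves P2 open), so no proper subset is valid.
Among all size-2 subsets of the eligible variables, only {U4, U6} blocks every backdoor path, so it is the unique smallest valid adjustment set.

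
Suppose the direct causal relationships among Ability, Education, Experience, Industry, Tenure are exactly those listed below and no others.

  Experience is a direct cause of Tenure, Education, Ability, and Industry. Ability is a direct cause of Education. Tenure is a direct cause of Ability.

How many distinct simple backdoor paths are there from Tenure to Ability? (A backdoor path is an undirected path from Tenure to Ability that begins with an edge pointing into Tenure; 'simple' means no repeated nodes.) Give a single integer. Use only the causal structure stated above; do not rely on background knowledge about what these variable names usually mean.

A backdoor path from Tenure to Ability is any simple undirected path whose first edge points into Tenure (i.e. leaves Tenure via a parent).
Parents of Tenure: {Experience}.
Enumerating:
  P1: Tenure <- Experience -> Ability
  P2: Tenure <- Experience -> Education <- Ability
That exhausts the simple backdoor paths. Count: 2.

2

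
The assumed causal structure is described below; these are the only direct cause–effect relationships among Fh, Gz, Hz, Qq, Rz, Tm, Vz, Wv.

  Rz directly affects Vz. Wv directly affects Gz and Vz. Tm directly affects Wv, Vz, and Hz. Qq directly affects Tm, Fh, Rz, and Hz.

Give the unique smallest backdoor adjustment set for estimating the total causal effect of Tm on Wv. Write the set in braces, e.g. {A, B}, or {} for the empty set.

{}

Variables eligible for adjustment (non-descendants of Tm, excluding Tm and Wv): {Fh, Qq, Rz}.
Backdoor paths from Tm to Wv:
  P1: Tm <- Qq -> Rz -> Vz <- Wv
Each backdoor path contains an unconditioned collider, so every path is already blocked with the empty conditioning set:
  P1: blocked at collider Vz (neither it nor any descendant is in the conditioning set).
The empty set is therefore the unique smallest valid set.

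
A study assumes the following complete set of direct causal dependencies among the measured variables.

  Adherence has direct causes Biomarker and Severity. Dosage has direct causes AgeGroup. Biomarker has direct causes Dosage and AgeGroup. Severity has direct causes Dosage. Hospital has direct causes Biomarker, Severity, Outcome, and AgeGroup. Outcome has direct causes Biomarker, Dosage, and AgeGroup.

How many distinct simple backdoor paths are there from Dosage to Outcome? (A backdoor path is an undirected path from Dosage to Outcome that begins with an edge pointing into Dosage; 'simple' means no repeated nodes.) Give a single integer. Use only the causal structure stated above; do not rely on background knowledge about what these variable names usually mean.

A backdoor path from Dosage to Outcome is any simple undirected path whose first edge points into Dosage (i.e. leaves Dosage via a parent).
Parents of Dosage: {AgeGroup}.
Enumerating:
  P1: Dosage <- AgeGroup -> Biomarker -> Outcome
  P2: Dosage <- AgeGroup -> Biomarker -> Adherence <- Severity -> Hospital <- Outcome
  P3: Dosage <- AgeGroup -> Biomarker -> Hospital <- Outcome
  P4: Dosage <- AgeGroup -> Outcome
  P5: Dosage <- AgeGroup -> Hospital <- Severity -> Adherence <- Biomarker -> Outcome
  P6: Dosage <- AgeGroup -> Hospital <- Biomarker -> Outcome
  P7: Dosage <- AgeGroup -> Hospital <- Outcome
That exhausts the simple backdoor paths. Count: 7.

7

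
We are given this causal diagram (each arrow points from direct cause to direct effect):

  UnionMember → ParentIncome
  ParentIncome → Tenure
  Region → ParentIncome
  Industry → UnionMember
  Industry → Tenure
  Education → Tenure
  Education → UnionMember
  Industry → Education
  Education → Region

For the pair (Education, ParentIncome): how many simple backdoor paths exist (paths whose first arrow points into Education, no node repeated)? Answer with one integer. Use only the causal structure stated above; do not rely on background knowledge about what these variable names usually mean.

2

A backdoor path from Education to ParentIncome is any simple undirected path whose first edge points into Education (i.e. leaves Education via a parent).
Parents of Education: {Industry}.
Enumerating:
  P1: Education <- Industry -> UnionMember -> ParentIncome
  P2: Education <- Industry -> Tenure <- ParentIncome
That exhausts the simple backdoor paths. Count: 2.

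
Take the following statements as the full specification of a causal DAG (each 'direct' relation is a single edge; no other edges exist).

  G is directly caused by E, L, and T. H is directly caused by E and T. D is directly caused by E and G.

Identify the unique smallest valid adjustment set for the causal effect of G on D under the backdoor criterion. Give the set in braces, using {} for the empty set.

{E}

Variables eligible for adjustment (non-descendants of G, excluding G and D): {E, H, L, T}.
Backdoor paths from G to D:
  P1: G <- T -> H <- E -> D
  P2: G <- E -> D
The empty set is not sufficient: P2 (G <- E -> D) has no collider blocking it and no conditioned non-collider, so it is open.
Try {E}:
  P1: blocked at collider H (neither it nor any descendant is in the conditioning set).
  P2: blocked at fork node E ∈ conditioning set.
{E} contains no descendant of G and blocks every backdoor path.
No other singleton works — e.g. {T} leaves P2 open — so {E} is the unique smallest valid adjustment set.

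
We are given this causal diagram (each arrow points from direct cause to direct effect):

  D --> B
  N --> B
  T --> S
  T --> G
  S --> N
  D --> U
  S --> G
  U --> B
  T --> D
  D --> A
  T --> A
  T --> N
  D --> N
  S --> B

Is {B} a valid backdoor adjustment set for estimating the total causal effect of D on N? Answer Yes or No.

No

Backdoor paths from D to N (paths whose first edge points into D):
  P1: D <- T -> S -> N
  P2: D <- T -> S -> B <- N
  P3: D <- T -> N
  P4: D <- T -> G <- S -> N
  P5: D <- T -> G <- S -> B <- N
Condition 1 (no descendant of D in the set): FAILS — B is a descendant of D.
Condition 2 (every backdoor path blocked by {B}):
  P1: open — no interior node is in the conditioning set.
  P2: open — collider(s) B are conditioned on (or have a conditioned descendant) and no non-collider on the path is in the set.
  P3: open — no interior node is in the conditioning set.
  P4: blocked at collider G (neither it nor any descendant is in the conditioning set).
  P5: blocked at collider G (neither it nor any descendant is in the conditioning set).
{B} does not satisfy the backdoor criterion.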